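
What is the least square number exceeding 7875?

7921

Solve n² > 7875 for integer n.
The largest n with value ≤ 7875 is 88 (since 7744 ≤ 7875 < 7921), so the first above is n = 89, value 7921.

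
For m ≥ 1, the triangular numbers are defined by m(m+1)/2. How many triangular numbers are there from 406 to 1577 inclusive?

The n-th triangular number is n(n+1)/2.
Smallest index with value ≥ 406: n = 28 (giving 406).
Largest index with value ≤ 1577: n = 55 (giving 1540).
Indices 28 through 55: 28 terms.

28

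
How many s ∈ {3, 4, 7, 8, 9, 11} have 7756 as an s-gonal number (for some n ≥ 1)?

s = 3: P(3, 124) = 7750 and P(3, 125) = 7875; 7756 is not s-gonal.
s = 4: P(4, 88) = 7744 and P(4, 89) = 7921; 7756 is not s-gonal.
s = 7: P(7, 56) = 7756. ✓
s = 8: P(8, 51) = 7701 and P(8, 52) = 8008; 7756 is not s-gonal.
s = 9: P(9, 47) = 7614 and P(9, 48) = 7944; 7756 is not s-gonal.
s = 11: P(11, 41) = 7421 and P(11, 42) = 7791; 7756 is not s-gonal.
Hits: s ∈ {7} → 1.

1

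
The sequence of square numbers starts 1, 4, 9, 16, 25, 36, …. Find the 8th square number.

64

The 8th square number is n² with n = 8.
8² = 64.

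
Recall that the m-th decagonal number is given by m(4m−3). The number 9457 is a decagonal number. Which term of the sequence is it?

Set n(4n−3) = 9457, giving 4n² − 3n − 9457 = 0.
The discriminant is 9 + 16·9457 = 151321, and √151321 = 389.
So n = (3 + 389) / 8 = 392/8 = 49.
Check: 49·(4·49 − 3) = 9457. ✓

49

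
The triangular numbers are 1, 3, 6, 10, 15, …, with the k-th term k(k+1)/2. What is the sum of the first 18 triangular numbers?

Σ i(i+1)/2 = (Σi² + Σi) / 2 over i = 1..18.
Σi = 171 and Σi² = 2109.
(1·2109 + 1·171) / 2 = 2280/2 = 1140.

1140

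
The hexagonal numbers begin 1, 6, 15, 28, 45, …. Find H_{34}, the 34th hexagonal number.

The 34th hexagonal number is n(2n−1) with n = 34.
34·(2·34 − 1) = 34·67 = 2278.

2278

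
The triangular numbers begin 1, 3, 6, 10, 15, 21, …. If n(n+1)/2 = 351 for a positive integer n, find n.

Set n(n+1)/2 = 351, giving n² + n − 702 = 0.
So n = (-1 + 53) / 2 = 52/2 = 26.

26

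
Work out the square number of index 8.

The 8th square number is n² with n = 8.
8² = 64.

64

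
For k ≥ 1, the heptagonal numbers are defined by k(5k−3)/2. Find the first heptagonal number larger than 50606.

Solve n(5n−3)/2 > 50606 for integer n.
The largest n with value ≤ 50606 is 142 (since 50197 ≤ 50606 < 50908), so the first above is n = 143, value 50908.

50908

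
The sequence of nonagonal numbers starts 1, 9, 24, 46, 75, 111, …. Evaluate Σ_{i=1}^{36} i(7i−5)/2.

55056

Σ i(7i−5)/2 = (7Σi² − 5Σi) / 2 over i = 1..36.
Σi = 666 and Σi² = 16206.
(7·16206 − 5·666) / 2 = 110112/2 = 55056.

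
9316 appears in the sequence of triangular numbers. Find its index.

136

Set n(n+1)/2 = 9316, giving n² + n − 18632 = 0.
The discriminant is 1 + 8·9316 = 74529, and √74529 = 273.
So n = (-1 + 273) / 2 = 272/2 = 136.
Check: 136·137/2 = 9316. ✓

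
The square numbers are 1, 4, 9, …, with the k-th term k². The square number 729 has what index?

We need n² = 729, so n = √729 = 27.

27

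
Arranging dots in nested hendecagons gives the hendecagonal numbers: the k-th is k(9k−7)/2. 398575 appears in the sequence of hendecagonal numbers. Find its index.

298

Set n(9n−7)/2 = 398575, giving 9n² − 7n − 797150 = 0.
The discriminant is 49 + 72·398575 = 28697449, and √28697449 = 5357.
So n = (7 + 5357) / 18 = 5364/18 = 298.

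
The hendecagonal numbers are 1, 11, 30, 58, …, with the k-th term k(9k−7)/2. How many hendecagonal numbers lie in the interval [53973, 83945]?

27

The n-th hendecagonal number is n(9n−7)/2.
Smallest index with value ≥ 53973: n = 110 (giving 54065).
Largest index with value ≤ 83945: n = 136 (giving 82756).
Indices 110 through 136: 27 terms.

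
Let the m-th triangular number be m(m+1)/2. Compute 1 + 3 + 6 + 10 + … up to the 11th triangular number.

286

Σ i(i+1)/2 = (Σi² + Σi) / 2 over i = 1..11.
Σi = 66 and Σi² = 506.
(1·506 + 1·66) / 2 = 572/2 = 286.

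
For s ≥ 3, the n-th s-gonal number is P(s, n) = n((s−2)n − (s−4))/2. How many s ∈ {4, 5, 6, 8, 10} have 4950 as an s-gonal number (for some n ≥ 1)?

s = 4: P(4, 70) = 4900 and P(4, 71) = 5041; 4950 is not s-gonal.
s = 5: P(5, 57) = 4845 and P(5, 58) = 5017; 4950 is not s-gonal.
s = 6: P(6, 50) = 4950. ✓
s = 8: P(8, 40) = 4720 and P(8, 41) = 4961; 4950 is not s-gonal.
s = 10: P(10, 35) = 4795 and P(10, 36) = 5076; 4950 is not s-gonal.
Hits: s ∈ {6} → 1.

1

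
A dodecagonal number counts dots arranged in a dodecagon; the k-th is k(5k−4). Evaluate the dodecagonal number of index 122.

The 122nd dodecagonal number is n(5n−4) with n = 122.
122·(5·122 − 4) = 122·606 = 73932.

73932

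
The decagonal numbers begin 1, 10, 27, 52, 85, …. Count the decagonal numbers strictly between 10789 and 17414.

The n-th decagonal number is n(4n−3).
Smallest index with value > 10789: n = 53 (giving 11077).
Largest index with value < 17414: n = 66 (giving 17226).
Indices 53 through 66: 14 terms.

14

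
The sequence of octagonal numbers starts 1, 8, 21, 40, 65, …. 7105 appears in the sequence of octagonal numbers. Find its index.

Set n(3n−2) = 7105, giving 3n² − 2n − 7105 = 0.
The discriminant is 4 + 12·7105 = 85264, and √85264 = 292.
So n = (2 + 292) / 6 = 294/6 = 49.

49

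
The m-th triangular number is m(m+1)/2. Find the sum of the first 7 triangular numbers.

Σ i(i+1)/2 = (Σi² + Σi) / 2 over i = 1..7.
Σi = 28 and Σi² = 140.
(1·140 + 1·28) / 2 = 168/2 = 84.

84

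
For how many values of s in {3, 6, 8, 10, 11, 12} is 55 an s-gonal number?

1

s = 3: P(3, 10) = 55. ✓
s = 6: P(6, 5) = 45 and P(6, 6) = 66; 55 is not s-gonal.
s = 8: P(8, 4) = 40 and P(8, 5) = 65; 55 is not s-gonal.
s = 10: P(10, 4) = 52 and P(10, 5) = 85; 55 is not s-gonal.
s = 11: P(11, 3) = 30 and P(11, 4) = 58; 55 is not s-gonal.
s = 12: P(12, 3) = 33 and P(12, 4) = 64; 55 is not s-gonal.
Hits: s ∈ {3} → 1.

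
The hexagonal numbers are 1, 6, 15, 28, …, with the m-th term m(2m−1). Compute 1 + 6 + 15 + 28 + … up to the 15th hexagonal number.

2360

Σ i(2i−1) = 2Σi² − Σi over i = 1..15.
Σi = 120 and Σi² = 1240.
2·1240 − 1·120 = 2360.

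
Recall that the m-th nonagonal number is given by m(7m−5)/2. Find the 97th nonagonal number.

32689

The 97th nonagonal number is n(7n−5)/2 with n = 97.
97·(7·97 − 5)/2 = 97·674/2 = 97·337 = 32689.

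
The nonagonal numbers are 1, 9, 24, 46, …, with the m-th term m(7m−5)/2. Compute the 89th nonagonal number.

27501

The 89th nonagonal number is n(7n−5)/2 with n = 89.
89·(7·89 − 5)/2 = 89·618/2 = 89·309 = 27501.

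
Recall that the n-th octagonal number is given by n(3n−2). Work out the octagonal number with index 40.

4720

The 40th octagonal number is n(3n−2) with n = 40.
40·(3·40 − 2) = 40·118 = 4720.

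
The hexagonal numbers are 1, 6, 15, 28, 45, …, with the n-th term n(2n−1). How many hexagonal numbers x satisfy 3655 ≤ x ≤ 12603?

The n-th hexagonal number is n(2n−1).
Smallest index with value ≥ 3655: n = 43 (giving 3655).
Largest index with value ≤ 12603: n = 79 (giving 12403).
Indices 43 through 79: 37 terms.

37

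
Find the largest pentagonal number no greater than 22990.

22632

Solve n(3n−1)/2 ≤ 22990 for integer n.
n = 123 gives 22632 ≤ 22990, while n = 124 gives 23002 > 22990; so the answer is 22632.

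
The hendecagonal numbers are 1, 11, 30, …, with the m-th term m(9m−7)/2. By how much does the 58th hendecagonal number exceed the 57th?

514

Consecutive hendecagonal numbers differ by 9n − 8: here 9·58 − 8 = 514.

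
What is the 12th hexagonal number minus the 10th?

86

12·(2·12 − 1) = 276 and 10·(2·10 − 1) = 190.
Difference: 276 − 190 = 86.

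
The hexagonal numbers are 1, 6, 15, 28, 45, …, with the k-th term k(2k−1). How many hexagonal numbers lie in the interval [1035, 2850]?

16

The n-th hexagonal number is n(2n−1).
Smallest index with value ≥ 1035: n = 23 (giving 1035).
Largest index with value ≤ 2850: n = 38 (giving 2850).
Indices 23 through 38: 16 terms.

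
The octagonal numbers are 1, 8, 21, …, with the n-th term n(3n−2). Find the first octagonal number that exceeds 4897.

Solve n(3n−2) > 4897 for integer n.
The largest n with value ≤ 4897 is 40 (since 4720 ≤ 4897 < 4961), so the first above is n = 41, value 4961.

4961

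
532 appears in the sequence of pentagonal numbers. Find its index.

19

Set n(3n−1)/2 = 532, giving 3n² − n − 1064 = 0.
The discriminant is 1 + 24·532 = 12769, and √12769 = 113.
So n = (1 + 113) / 6 = 114/6 = 19.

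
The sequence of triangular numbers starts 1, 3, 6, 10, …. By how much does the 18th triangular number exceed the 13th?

80

18·19/2 = 171 and 13·14/2 = 91.
Difference: 171 − 91 = 80.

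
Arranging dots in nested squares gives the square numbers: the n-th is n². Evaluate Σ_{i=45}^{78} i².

Σ_{i=45}^{78} i² = 161239 − 29370 = 131869.

131869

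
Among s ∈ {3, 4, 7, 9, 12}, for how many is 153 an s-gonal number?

1

s = 3: P(3, 17) = 153. ✓
s = 4: P(4, 12) = 144 and P(4, 13) = 169; 153 is not s-gonal.
s = 7: P(7, 8) = 148 and P(7, 9) = 189; 153 is not s-gonal.
s = 9: P(9, 6) = 111 and P(9, 7) = 154; 153 is not s-gonal.
s = 12: P(12, 5) = 105 and P(12, 6) = 156; 153 is not s-gonal.
Hits: s ∈ {3} → 1.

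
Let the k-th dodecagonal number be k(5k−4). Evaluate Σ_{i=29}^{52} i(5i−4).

Σ i(5i−4) = 5Σi² − 4Σi over i = 29..52.
Σi = 1378 − 406 = 972 and Σi² = 48230 − 7714 = 40516.
5·40516 − 4·972 = 198692.

198692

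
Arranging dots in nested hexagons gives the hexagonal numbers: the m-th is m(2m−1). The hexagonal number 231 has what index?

11

Set n(2n−1) = 231, giving 2n² − n − 231 = 0.
So n = (1 + 43) / 4 = 44/4 = 11.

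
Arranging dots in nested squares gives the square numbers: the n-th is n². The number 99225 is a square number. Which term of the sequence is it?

We need n² = 99225, so n = √99225 = 315.
Check: 315² = 99225. ✓

315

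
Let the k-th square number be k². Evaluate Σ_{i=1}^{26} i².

6201

Σ_{i=1}^{26} i² = 26·27·53/6 = 6201.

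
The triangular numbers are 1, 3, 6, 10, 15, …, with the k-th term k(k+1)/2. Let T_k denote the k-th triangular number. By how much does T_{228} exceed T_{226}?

455

228·229/2 = 26106 and 226·227/2 = 25651.
Difference: 26106 − 25651 = 455.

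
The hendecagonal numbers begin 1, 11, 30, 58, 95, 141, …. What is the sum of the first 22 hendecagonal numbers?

16192

Σ i(9i−7)/2 = (9Σi² − 7Σi) / 2 over i = 1..22.
Σi = 253 and Σi² = 3795.
(9·3795 − 7·253) / 2 = 32384/2 = 16192.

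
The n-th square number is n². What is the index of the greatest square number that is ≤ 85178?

Solve n² ≤ 85178 for integer n.
n = 291 gives 84681 ≤ 85178, while n = 292 gives 85264 > 85178; so the answer is index 291.

291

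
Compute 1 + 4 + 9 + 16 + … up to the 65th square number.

93665

Σ_{i=1}^{65} i² = 65·66·131/6 = 93665.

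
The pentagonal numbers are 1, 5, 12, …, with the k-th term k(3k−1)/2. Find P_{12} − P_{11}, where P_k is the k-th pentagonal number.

34

Consecutive pentagonal numbers differ by 3n − 2: here 3·12 − 2 = 34.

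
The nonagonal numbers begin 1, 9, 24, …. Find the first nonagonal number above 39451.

Solve n(7n−5)/2 > 39451 for integer n.
The largest n with value ≤ 39451 is 106 (since 39061 ≤ 39451 < 39804), so the first above is n = 107, value 39804.

39804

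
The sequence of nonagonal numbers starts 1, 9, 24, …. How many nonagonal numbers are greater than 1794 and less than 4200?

11

The n-th nonagonal number is n(7n−5)/2.
Smallest index with value > 1794: n = 24 (giving 1956).
Largest index with value < 4200: n = 34 (giving 3961).
Indices 24 through 34: 11 terms.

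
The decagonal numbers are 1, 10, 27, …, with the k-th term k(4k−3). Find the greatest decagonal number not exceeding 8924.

Solve n(4n−3) ≤ 8924 for integer n.
n = 47 gives 8695 ≤ 8924, while n = 48 gives 9072 > 8924; so the answer is 8695.

8695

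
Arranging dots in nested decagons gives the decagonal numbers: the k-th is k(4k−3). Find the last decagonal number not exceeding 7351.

Solve n(4n−3) ≤ 7351 for integer n.
n = 43 gives 7267 ≤ 7351, while n = 44 gives 7612 > 7351; so the answer is 7267.

7267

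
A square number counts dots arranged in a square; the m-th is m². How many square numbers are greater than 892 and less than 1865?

The n-th square number is n².
Smallest index with value > 892: n = 30 (giving 900).
Largest index with value < 1865: n = 43 (giving 1849).
Indices 30 through 43: 14 terms.

14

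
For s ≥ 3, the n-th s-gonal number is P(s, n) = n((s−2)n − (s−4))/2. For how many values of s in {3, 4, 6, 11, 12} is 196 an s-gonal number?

s = 3: P(3, 19) = 190 and P(3, 20) = 210; 196 is not s-gonal.
s = 4: P(4, 14) = 196. ✓
s = 6: P(6, 10) = 190 and P(6, 11) = 231; 196 is not s-gonal.
s = 11: P(11, 7) = 196. ✓
s = 12: P(12, 6) = 156 and P(12, 7) = 217; 196 is not s-gonal.
Hits: s ∈ {4, 11} → 2.

2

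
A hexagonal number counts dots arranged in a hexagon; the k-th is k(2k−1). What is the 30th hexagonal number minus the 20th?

30·(2·30 − 1) = 1770 and 20·(2·20 − 1) = 780.
Difference: 1770 − 780 = 990.

990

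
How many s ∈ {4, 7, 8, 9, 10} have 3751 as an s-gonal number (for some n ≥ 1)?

s = 4: P(4, 61) = 3721 and P(4, 62) = 3844; 3751 is not s-gonal.
s = 7: P(7, 39) = 3744 and P(7, 40) = 3940; 3751 is not s-gonal.
s = 8: P(8, 35) = 3605 and P(8, 36) = 3816; 3751 is not s-gonal.
s = 9: P(9, 33) = 3729 and P(9, 34) = 3961; 3751 is not s-gonal.
s = 10: P(10, 31) = 3751. ✓
Hits: s ∈ {10} → 1.

1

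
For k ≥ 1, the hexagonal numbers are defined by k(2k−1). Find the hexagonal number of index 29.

The 29th hexagonal number is n(2n−1) with n = 29.
29·(2·29 − 1) = 29·57 = 1653.

1653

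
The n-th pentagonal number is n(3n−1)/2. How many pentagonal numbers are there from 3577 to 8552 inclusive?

The n-th pentagonal number is n(3n−1)/2.
Smallest index with value ≥ 3577: n = 49 (giving 3577).
Largest index with value ≤ 8552: n = 75 (giving 8400).
Indices 49 through 75: 27 terms.

27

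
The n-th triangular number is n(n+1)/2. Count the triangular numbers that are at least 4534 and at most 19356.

102

The n-th triangular number is n(n+1)/2.
Smallest index with value ≥ 4534: n = 95 (giving 4560).
Largest index with value ≤ 19356: n = 196 (giving 19306).
Indices 95 through 196: 102 terms.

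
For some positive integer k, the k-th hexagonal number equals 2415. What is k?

Set n(2n−1) = 2415, giving 2n² − n − 2415 = 0.
The discriminant is 1 + 8·2415 = 19321, and √19321 = 139.
So n = (1 + 139) / 4 = 140/4 = 35.

35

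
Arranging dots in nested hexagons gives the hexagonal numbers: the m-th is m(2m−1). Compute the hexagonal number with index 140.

140·(2·140 − 1) = 140·279 = 39060.

39060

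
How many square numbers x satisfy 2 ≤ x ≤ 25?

4

The n-th square number is n².
Smallest index with value ≥ 2: n = 2 (giving 4).
Largest index with value ≤ 25: n = 5 (giving 25).
Indices 2 through 5: 4 terms.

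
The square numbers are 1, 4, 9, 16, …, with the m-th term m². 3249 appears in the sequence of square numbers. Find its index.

We need n² = 3249, so n = √3249 = 57.
Check: 57² = 3249. ✓

57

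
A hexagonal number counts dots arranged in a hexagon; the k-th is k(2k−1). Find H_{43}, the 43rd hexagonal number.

3655

The 43rd hexagonal number is n(2n−1) with n = 43.
43·(2·43 − 1) = 43·85 = 3655.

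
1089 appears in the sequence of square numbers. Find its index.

33

We need n² = 1089, so n = √1089 = 33.
Check: 33² = 1089. ✓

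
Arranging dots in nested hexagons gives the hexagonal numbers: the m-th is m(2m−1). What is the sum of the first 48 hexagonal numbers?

Σ i(2i−1) = 2Σi² − Σi over i = 1..48.
Σi = 1176 and Σi² = 38024.
2·38024 − 1·1176 = 74872.

74872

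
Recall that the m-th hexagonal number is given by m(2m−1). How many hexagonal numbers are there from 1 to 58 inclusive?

The n-th hexagonal number is n(2n−1).
Smallest index with value ≥ 1: n = 1 (giving 1).
Largest index with value ≤ 58: n = 5 (giving 45).
Indices 1 through 5: 5 terms.

5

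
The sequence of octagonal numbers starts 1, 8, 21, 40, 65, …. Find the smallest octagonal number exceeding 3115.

3201

Solve n(3n−2) > 3115 for integer n.
The largest n with value ≤ 3115 is 32 (since 3008 ≤ 3115 < 3201), so the first above is n = 33, value 3201.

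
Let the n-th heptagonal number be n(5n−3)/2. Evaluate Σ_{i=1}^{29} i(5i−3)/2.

Σ i(5i−3)/2 = (5Σi² − 3Σi) / 2 over i = 1..29.
Σi = 435 and Σi² = 8555.
(5·8555 − 3·435) / 2 = 41470/2 = 20735.

20735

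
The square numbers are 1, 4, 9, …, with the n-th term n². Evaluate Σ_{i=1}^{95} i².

290320

Σ_{i=1}^{95} i² = 95·96·191/6 = 290320.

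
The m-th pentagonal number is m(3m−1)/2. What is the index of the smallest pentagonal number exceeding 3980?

52

Solve n(3n−1)/2 > 3980 for integer n.
The largest n with value ≤ 3980 is 51 (since 3876 ≤ 3980 < 4030), so the first above is n = 52, value 4030.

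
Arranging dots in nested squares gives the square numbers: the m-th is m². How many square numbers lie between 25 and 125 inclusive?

7

The n-th square number is n².
Smallest index with value ≥ 25: n = 5 (giving 25).
Largest index with value ≤ 125: n = 11 (giving 121).
Indices 5 through 11: 7 terms.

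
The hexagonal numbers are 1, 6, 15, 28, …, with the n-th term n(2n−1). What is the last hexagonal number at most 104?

Solve n(2n−1) ≤ 104 for integer n.
n = 7 gives 91 ≤ 104, while n = 8 gives 120 > 104; so the answer is 91.

91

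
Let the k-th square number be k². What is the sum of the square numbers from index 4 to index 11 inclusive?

Σ_{i=4}^{11} i² = 506 − 14 = 492.

492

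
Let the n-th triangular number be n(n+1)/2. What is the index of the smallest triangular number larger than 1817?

60

Solve n(n+1)/2 > 1817 for integer n.
The largest n with value ≤ 1817 is 59 (since 1770 ≤ 1817 < 1830), so the first above is n = 60, value 1830.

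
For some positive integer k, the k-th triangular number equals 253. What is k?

Set n(n+1)/2 = 253, giving n² + n − 506 = 0.
The discriminant is 1 + 8·253 = 2025, and √2025 = 45.
So n = (-1 + 45) / 2 = 44/2 = 22.
Check: 22·23/2 = 253. ✓

22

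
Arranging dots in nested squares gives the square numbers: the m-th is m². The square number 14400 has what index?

120

We need n² = 14400, so n = √14400 = 120.
Check: 120² = 14400. ✓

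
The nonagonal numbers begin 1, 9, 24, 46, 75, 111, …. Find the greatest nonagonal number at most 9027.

8976

Solve n(7n−5)/2 ≤ 9027 for integer n.
n = 51 gives 8976 ≤ 9027, while n = 52 gives 9334 > 9027; so the answer is 8976.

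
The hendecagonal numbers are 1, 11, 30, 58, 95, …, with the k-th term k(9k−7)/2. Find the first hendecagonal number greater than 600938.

Solve n(9n−7)/2 > 600938 for integer n.
The largest n with value ≤ 600938 is 365 (since 598235 ≤ 600938 < 601521), so the first above is n = 366, value 601521.

601521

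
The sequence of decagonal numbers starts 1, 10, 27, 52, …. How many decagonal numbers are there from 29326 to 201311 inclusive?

The n-th decagonal number is n(4n−3).
Smallest index with value ≥ 29326: n = 86 (giving 29326).
Largest index with value ≤ 201311: n = 224 (giving 200032).
Indices 86 through 224: 139 terms.

139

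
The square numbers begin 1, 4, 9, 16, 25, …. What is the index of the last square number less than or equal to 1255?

Solve n² ≤ 1255 for integer n.
n = 35 gives 1225 ≤ 1255, while n = 36 gives 1296 > 1255; so the answer is index 35.

35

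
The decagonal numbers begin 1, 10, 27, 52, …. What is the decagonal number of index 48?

The 48th decagonal number is n(4n−3) with n = 48.
48·(4·48 − 3) = 48·189 = 9072.

9072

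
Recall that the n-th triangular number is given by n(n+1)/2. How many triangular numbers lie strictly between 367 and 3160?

The n-th triangular number is n(n+1)/2.
Smallest index with value > 367: n = 27 (giving 378).
Largest index with value < 3160: n = 78 (giving 3081).
Indices 27 through 78: 52 terms.

52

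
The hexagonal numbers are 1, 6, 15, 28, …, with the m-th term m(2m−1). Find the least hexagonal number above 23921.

24090

Solve n(2n−1) > 23921 for integer n.
The largest n with value ≤ 23921 is 109 (since 23653 ≤ 23921 < 24090), so the first above is n = 110, value 24090.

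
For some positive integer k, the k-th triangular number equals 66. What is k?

11

Set n(n+1)/2 = 66, giving n² + n − 132 = 0.
The discriminant is 1 + 8·66 = 529, and √529 = 23.
So n = (-1 + 23) / 2 = 22/2 = 11.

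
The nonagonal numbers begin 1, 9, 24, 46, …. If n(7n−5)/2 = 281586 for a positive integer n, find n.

Set n(7n−5)/2 = 281586, giving 7n² − 5n − 563172 = 0.
So n = (5 + 3971) / 14 = 3976/14 = 284.

284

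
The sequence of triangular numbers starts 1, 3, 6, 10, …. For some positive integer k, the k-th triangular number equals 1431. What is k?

53

Set n(n+1)/2 = 1431, giving n² + n − 2862 = 0.
The discriminant is 1 + 8·1431 = 11449, and √11449 = 107.
So n = (-1 + 107) / 2 = 106/2 = 53.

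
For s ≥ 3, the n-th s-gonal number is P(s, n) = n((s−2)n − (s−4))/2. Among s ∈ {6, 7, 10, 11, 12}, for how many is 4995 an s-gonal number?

s = 6: P(6, 50) = 4950 and P(6, 51) = 5151; 4995 is not s-gonal.
s = 7: P(7, 45) = 4995. ✓
s = 10: P(10, 35) = 4795 and P(10, 36) = 5076; 4995 is not s-gonal.
s = 11: P(11, 33) = 4785 and P(11, 34) = 5083; 4995 is not s-gonal.
s = 12: P(12, 32) = 4992 and P(12, 33) = 5313; 4995 is not s-gonal.
Hits: s ∈ {7} → 1.

1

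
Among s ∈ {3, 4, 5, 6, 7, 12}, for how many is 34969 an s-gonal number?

s = 3: P(3, 263) = 34716 and P(3, 264) = 34980; 34969 is not s-gonal.
s = 4: P(4, 187) = 34969. ✓
s = 5: P(5, 152) = 34580 and P(5, 153) = 35037; 34969 is not s-gonal.
s = 6: P(6, 132) = 34716 and P(6, 133) = 35245; 34969 is not s-gonal.
s = 7: P(7, 118) = 34633 and P(7, 119) = 35224; 34969 is not s-gonal.
s = 12: P(12, 84) = 34944 and P(12, 85) = 35785; 34969 is not s-gonal.
Hits: s ∈ {4} → 1.

1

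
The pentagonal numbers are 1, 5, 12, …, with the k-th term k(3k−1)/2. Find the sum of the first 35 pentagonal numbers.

22050

Σ i(3i−1)/2 = (3Σi² − Σi) / 2 over i = 1..35.
Σi = 630 and Σi² = 14910.
(3·14910 − 1·630) / 2 = 44100/2 = 22050.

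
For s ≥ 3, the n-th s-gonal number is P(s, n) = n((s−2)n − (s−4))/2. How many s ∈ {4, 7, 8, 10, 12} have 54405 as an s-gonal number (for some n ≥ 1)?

s = 4: P(4, 233) = 54289 and P(4, 234) = 54756; 54405 is not s-gonal.
s = 7: P(7, 147) = 53802 and P(7, 148) = 54538; 54405 is not s-gonal.
s = 8: P(8, 135) = 54405. ✓
s = 10: P(10, 117) = 54405. ✓
s = 12: P(12, 104) = 53664 and P(12, 105) = 54705; 54405 is not s-gonal.
Hits: s ∈ {8, 10} → 2.

2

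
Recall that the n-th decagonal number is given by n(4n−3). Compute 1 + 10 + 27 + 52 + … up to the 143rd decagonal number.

3909048

Σ i(4i−3) = 4Σi² − 3Σi over i = 1..143.
Σi = 10296 and Σi² = 984984.
4·984984 − 3·10296 = 3909048.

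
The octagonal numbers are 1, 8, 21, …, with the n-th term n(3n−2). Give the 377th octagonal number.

425633

377·(3·377 − 2) = 377·1129 = 425633.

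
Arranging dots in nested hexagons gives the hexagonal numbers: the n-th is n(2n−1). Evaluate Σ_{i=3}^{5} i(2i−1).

Σ i(2i−1) = 2Σi² − Σi over i = 3..5.
Σi = 15 − 3 = 12 and Σi² = 55 − 5 = 50.
2·50 − 1·12 = 88.

88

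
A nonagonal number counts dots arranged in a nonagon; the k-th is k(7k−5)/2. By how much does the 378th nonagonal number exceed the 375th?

378·(7·378 − 5)/2 = 499149 and 375·(7·375 − 5)/2 = 491250.
Difference: 499149 − 491250 = 7899.

7899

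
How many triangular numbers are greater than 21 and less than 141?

The n-th triangular number is n(n+1)/2.
Smallest index with value > 21: n = 7 (giving 28).
Largest index with value < 141: n = 16 (giving 136).
Indices 7 through 16: 10 terms.

10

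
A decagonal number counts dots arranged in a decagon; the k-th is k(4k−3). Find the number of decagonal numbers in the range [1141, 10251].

The n-th decagonal number is n(4n−3).
Smallest index with value ≥ 1141: n = 18 (giving 1242).
Largest index with value ≤ 10251: n = 51 (giving 10251).
Indices 18 through 51: 34 terms.

34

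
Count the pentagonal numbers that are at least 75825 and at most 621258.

The n-th pentagonal number is n(3n−1)/2.
Smallest index with value ≥ 75825: n = 225 (giving 75825).
Largest index with value ≤ 621258: n = 643 (giving 619852).
Indices 225 through 643: 419 terms.

419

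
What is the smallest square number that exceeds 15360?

15376

Solve n² > 15360 for integer n.
The largest n with value ≤ 15360 is 123 (since 15129 ≤ 15360 < 15376), so the first above is n = 124, value 15376.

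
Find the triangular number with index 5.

15

The 5th triangular number is n(n+1)/2 with n = 5.
5·6/2 = 30/2 = 15.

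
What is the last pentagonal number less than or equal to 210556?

209627

Solve n(3n−1)/2 ≤ 210556 for integer n.
n = 374 gives 209627 ≤ 210556, while n = 375 gives 210750 > 210556; so the answer is 209627.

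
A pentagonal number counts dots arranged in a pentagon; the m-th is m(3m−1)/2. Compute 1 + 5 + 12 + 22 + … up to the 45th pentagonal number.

Σ i(3i−1)/2 = (3Σi² − Σi) / 2 over i = 1..45.
Σi = 1035 and Σi² = 31395.
(3·31395 − 1·1035) / 2 = 93150/2 = 46575.

46575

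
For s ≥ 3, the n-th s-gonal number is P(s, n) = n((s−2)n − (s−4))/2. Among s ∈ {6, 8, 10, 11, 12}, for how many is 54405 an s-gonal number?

2

s = 6: P(6, 165) = 54285 and P(6, 166) = 54946; 54405 is not s-gonal.
s = 8: P(8, 135) = 54405. ✓
s = 10: P(10, 117) = 54405. ✓
s = 11: P(11, 110) = 54065 and P(11, 111) = 55056; 54405 is not s-gonal.
s = 12: P(12, 104) = 53664 and P(12, 105) = 54705; 54405 is not s-gonal.
Hits: s ∈ {8, 10} → 2.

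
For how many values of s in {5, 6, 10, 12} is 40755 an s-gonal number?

s = 5: P(5, 165) = 40755. ✓
s = 6: P(6, 143) = 40755. ✓
s = 10: P(10, 101) = 40501 and P(10, 102) = 41310; 40755 is not s-gonal.
s = 12: P(12, 90) = 40140 and P(12, 91) = 41041; 40755 is not s-gonal.
Hits: s ∈ {5, 6} → 2.

2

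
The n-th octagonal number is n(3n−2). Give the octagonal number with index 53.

The 53rd octagonal number is n(3n−2) with n = 53.
53·(3·53 − 2) = 53·157 = 8321.

8321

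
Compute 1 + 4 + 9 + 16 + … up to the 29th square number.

8555

Σ_{i=1}^{29} i² = 29·30·59/6 = 8555.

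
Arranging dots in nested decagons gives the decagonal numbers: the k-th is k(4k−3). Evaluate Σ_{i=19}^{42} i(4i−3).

91708

Σ i(4i−3) = 4Σi² − 3Σi over i = 19..42.
Σi = 903 − 171 = 732 and Σi² = 25585 − 2109 = 23476.
4·23476 − 3·732 = 91708.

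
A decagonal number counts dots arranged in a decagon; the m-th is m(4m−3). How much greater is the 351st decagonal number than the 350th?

2801

Consecutive decagonal numbers differ by 8n − 7: here 8·351 − 7 = 2801.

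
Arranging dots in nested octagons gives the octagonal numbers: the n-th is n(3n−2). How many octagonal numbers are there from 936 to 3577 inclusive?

17

The n-th octagonal number is n(3n−2).
Smallest index with value ≥ 936: n = 18 (giving 936).
Largest index with value ≤ 3577: n = 34 (giving 3400).
Indices 18 through 34: 17 terms.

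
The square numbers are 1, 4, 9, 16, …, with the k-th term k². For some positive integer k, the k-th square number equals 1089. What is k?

33

We need n² = 1089, so n = √1089 = 33.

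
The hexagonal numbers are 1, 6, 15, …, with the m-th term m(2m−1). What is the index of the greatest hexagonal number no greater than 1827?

Solve n(2n−1) ≤ 1827 for integer n.
n = 30 gives 1770 ≤ 1827, while n = 31 gives 1891 > 1827; so the answer is index 30.

30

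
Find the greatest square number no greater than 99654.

Solve n² ≤ 99654 for integer n.
n = 315 gives 99225 ≤ 99654, while n = 316 gives 99856 > 99654; so the answer is 99225.

99225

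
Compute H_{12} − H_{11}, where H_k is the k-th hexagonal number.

45

Consecutive hexagonal numbers differ by 4n − 3: here 4·12 − 3 = 45.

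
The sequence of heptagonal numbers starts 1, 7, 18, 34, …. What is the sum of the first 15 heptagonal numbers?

Σ i(5i−3)/2 = (5Σi² − 3Σi) / 2 over i = 1..15.
Σi = 120 and Σi² = 1240.
(5·1240 − 3·120) / 2 = 5840/2 = 2920.

2920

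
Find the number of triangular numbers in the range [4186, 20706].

The n-th triangular number is n(n+1)/2.
Smallest index with value ≥ 4186: n = 91 (giving 4186).
Largest index with value ≤ 20706: n = 203 (giving 20706).
Indices 91 through 203: 113 terms.

113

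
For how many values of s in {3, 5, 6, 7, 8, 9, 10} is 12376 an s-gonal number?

s = 3: P(3, 156) = 12246 and P(3, 157) = 12403; 12376 is not s-gonal.
s = 5: P(5, 91) = 12376. ✓
s = 6: P(6, 78) = 12090 and P(6, 79) = 12403; 12376 is not s-gonal.
s = 7: P(7, 70) = 12145 and P(7, 71) = 12496; 12376 is not s-gonal.
s = 8: P(8, 64) = 12160 and P(8, 65) = 12545; 12376 is not s-gonal.
s = 9: P(9, 59) = 12036 and P(9, 60) = 12450; 12376 is not s-gonal.
s = 10: P(10, 56) = 12376. ✓
Hits: s ∈ {5, 10} → 2.

2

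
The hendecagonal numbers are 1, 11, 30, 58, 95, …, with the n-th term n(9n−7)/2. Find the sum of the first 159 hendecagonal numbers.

6042000

Σ i(9i−7)/2 = (9Σi² − 7Σi) / 2 over i = 1..159.
Σi = 12720 and Σi² = 1352560.
(9·1352560 − 7·12720) / 2 = 12084000/2 = 6042000.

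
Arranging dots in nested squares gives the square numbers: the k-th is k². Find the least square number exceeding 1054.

Solve n² > 1054 for integer n.
The largest n with value ≤ 1054 is 32 (since 1024 ≤ 1054 < 1089), so the first above is n = 33, value 1089.

1089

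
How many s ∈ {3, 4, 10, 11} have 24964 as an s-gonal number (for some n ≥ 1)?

1

s = 3: P(3, 222) = 24753 and P(3, 223) = 24976; 24964 is not s-gonal.
s = 4: P(4, 158) = 24964. ✓
s = 10: P(10, 79) = 24727 and P(10, 80) = 25360; 24964 is not s-gonal.
s = 11: P(11, 74) = 24383 and P(11, 75) = 25050; 24964 is not s-gonal.
Hits: s ∈ {4} → 1.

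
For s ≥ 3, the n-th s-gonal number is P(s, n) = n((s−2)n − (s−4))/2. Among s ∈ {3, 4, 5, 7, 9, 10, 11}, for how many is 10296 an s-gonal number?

s = 3: P(3, 143) = 10296. ✓
s = 4: P(4, 101) = 10201 and P(4, 102) = 10404; 10296 is not s-gonal.
s = 5: P(5, 83) = 10292 and P(5, 84) = 10542; 10296 is not s-gonal.
s = 7: P(7, 64) = 10144 and P(7, 65) = 10465; 10296 is not s-gonal.
s = 9: P(9, 54) = 10071 and P(9, 55) = 10450; 10296 is not s-gonal.
s = 10: P(10, 51) = 10251 and P(10, 52) = 10660; 10296 is not s-gonal.
s = 11: P(11, 48) = 10200 and P(11, 49) = 10633; 10296 is not s-gonal.
Hits: s ∈ {3} → 1.

1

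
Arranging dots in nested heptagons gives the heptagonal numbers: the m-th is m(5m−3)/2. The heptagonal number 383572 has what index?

Set n(5n−3)/2 = 383572, giving 5n² − 3n − 767144 = 0.
So n = (3 + 3917) / 10 = 3920/10 = 392.
Check: 392·(5·392 − 3)/2 = 383572. ✓

392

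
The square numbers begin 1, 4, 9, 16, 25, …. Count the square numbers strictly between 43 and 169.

6

The n-th square number is n².
Smallest index with value > 43: n = 7 (giving 49).
Largest index with value < 169: n = 12 (giving 144).
Indices 7 through 12: 6 terms.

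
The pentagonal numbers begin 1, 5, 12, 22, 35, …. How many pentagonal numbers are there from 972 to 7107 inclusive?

The n-th pentagonal number is n(3n−1)/2.
Smallest index with value ≥ 972: n = 26 (giving 1001).
Largest index with value ≤ 7107: n = 69 (giving 7107).
Indices 26 through 69: 44 terms.

44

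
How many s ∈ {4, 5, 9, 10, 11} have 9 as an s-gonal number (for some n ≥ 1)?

s = 4: P(4, 3) = 9. ✓
s = 5: P(5, 2) = 5 and P(5, 3) = 12; 9 is not s-gonal.
s = 9: P(9, 2) = 9. ✓
s = 10: P(10, 1) = 1 and P(10, 2) = 10; 9 is not s-gonal.
s = 11: P(11, 1) = 1 and P(11, 2) = 11; 9 is not s-gonal.
Hits: s ∈ {4, 9} → 2.

2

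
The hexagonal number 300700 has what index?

Set n(2n−1) = 300700, giving 2n² − n − 300700 = 0.
So n = (1 + 1551) / 4 = 1552/4 = 388.

388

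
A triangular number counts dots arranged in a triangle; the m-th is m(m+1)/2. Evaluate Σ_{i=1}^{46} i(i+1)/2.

Σ i(i+1)/2 = (Σi² + Σi) / 2 over i = 1..46.
Σi = 1081 and Σi² = 33511.
(1·33511 + 1·1081) / 2 = 34592/2 = 17296.

17296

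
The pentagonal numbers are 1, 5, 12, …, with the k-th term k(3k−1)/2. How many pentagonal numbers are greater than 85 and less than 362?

The n-th pentagonal number is n(3n−1)/2.
Smallest index with value > 85: n = 8 (giving 92).
Largest index with value < 362: n = 15 (giving 330).
Indices 8 through 15: 8 terms.

8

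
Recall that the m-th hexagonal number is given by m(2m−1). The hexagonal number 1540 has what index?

28

Set n(2n−1) = 1540, giving 2n² − n − 1540 = 0.
The discriminant is 1 + 8·1540 = 12321, and √12321 = 111.
So n = (1 + 111) / 4 = 112/4 = 28.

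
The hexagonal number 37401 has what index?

137

Set n(2n−1) = 37401, giving 2n² − n − 37401 = 0.
The discriminant is 1 + 8·37401 = 299209, and √299209 = 547.
So n = (1 + 547) / 4 = 548/4 = 137.
Check: 137·(2·137 − 1) = 37401. ✓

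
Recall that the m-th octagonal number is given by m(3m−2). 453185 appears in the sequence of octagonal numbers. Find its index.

Set n(3n−2) = 453185, giving 3n² − 2n − 453185 = 0.
The discriminant is 4 + 12·453185 = 5438224, and √5438224 = 2332.
So n = (2 + 2332) / 6 = 2334/6 = 389.
Check: 389·(3·389 − 2) = 453185. ✓

389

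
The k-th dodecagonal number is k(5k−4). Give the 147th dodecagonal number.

107457

The 147th dodecagonal number is n(5n−4) with n = 147.
147·(5·147 − 4) = 147·731 = 107457.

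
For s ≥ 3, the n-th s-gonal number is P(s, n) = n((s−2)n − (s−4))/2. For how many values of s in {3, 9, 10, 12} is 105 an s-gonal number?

2

s = 3: P(3, 14) = 105. ✓
s = 9: P(9, 5) = 75 and P(9, 6) = 111; 105 is not s-gonal.
s = 10: P(10, 5) = 85 and P(10, 6) = 126; 105 is not s-gonal.
s = 12: P(12, 5) = 105. ✓
Hits: s ∈ {3, 12} → 2.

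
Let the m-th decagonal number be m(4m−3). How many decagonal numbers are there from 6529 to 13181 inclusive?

The n-th decagonal number is n(4n−3).
Smallest index with value ≥ 6529: n = 41 (giving 6601).
Largest index with value ≤ 13181: n = 57 (giving 12825).
Indices 41 through 57: 17 terms.

17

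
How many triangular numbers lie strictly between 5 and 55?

The n-th triangular number is n(n+1)/2.
Smallest index with value > 5: n = 3 (giving 6).
Largest index with value < 55: n = 9 (giving 45).
Indices 3 through 9: 7 terms.

7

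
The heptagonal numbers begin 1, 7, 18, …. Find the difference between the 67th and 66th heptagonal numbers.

331

Consecutive heptagonal numbers differ by 5n − 4: here 5·67 − 4 = 331.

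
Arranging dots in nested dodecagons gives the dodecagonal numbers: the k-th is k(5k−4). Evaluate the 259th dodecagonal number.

The 259th dodecagonal number is n(5n−4) with n = 259.
259·(5·259 − 4) = 259·1291 = 334369.

334369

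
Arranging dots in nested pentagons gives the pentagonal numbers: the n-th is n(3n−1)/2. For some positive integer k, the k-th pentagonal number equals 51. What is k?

Set n(3n−1)/2 = 51, giving 3n² − n − 102 = 0.
The discriminant is 1 + 24·51 = 1225, and √1225 = 35.
So n = (1 + 35) / 6 = 36/6 = 6.
Check: 6·(3·6 − 1)/2 = 51. ✓

6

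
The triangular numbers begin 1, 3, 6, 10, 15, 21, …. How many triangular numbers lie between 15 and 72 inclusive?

7

The n-th triangular number is n(n+1)/2.
Smallest index with value ≥ 15: n = 5 (giving 15).
Largest index with value ≤ 72: n = 11 (giving 66).
Indices 5 through 11: 7 terms.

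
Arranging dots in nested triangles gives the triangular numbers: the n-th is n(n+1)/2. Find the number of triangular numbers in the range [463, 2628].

43

The n-th triangular number is n(n+1)/2.
Smallest index with value ≥ 463: n = 30 (giving 465).
Largest index with value ≤ 2628: n = 72 (giving 2628).
Indices 30 through 72: 43 terms.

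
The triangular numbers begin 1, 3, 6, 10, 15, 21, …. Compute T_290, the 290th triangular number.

42195

290·291/2 = 84390/2 = 42195.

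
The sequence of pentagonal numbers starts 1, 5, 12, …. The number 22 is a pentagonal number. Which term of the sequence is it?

4

Set n(3n−1)/2 = 22, giving 3n² − n − 44 = 0.
The discriminant is 1 + 24·22 = 529, and √529 = 23.
So n = (1 + 23) / 6 = 24/6 = 4.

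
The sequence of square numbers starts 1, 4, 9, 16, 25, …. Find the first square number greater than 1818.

1849

Solve n² > 1818 for integer n.
The largest n with value ≤ 1818 is 42 (since 1764 ≤ 1818 < 1849), so the first above is n = 43, value 1849.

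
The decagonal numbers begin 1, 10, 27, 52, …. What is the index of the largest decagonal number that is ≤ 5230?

36

Solve n(4n−3) ≤ 5230 for integer n.
n = 36 gives 5076 ≤ 5230, while n = 37 gives 5365 > 5230; so the answer is index 36.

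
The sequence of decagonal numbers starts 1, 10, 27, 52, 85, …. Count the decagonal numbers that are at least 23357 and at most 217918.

157

The n-th decagonal number is n(4n−3).
Smallest index with value ≥ 23357: n = 77 (giving 23485).
Largest index with value ≤ 217918: n = 233 (giving 216457).
Indices 77 through 233: 157 terms.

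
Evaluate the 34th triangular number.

The 34th triangular number is n(n+1)/2 with n = 34.
34·35/2 = 1190/2 = 595.

595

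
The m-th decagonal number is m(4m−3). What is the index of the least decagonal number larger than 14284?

Solve n(4n−3) > 14284 for integer n.
The largest n with value ≤ 14284 is 60 (since 14220 ≤ 14284 < 14701), so the first above is n = 61, value 14701.

61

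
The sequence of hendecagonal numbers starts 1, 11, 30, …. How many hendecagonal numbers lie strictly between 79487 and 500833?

The n-th hendecagonal number is n(9n−7)/2.
Smallest index with value > 79487: n = 134 (giving 80333).
Largest index with value < 500833: n = 333 (giving 497835).
Indices 134 through 333: 200 terms.

200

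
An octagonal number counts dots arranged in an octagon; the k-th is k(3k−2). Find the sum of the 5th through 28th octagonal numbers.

22260

Σ i(3i−2) = 3Σi² − 2Σi over i = 5..28.
Σi = 406 − 10 = 396 and Σi² = 7714 − 30 = 7684.
3·7684 − 2·396 = 22260.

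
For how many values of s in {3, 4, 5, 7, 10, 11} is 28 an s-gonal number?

1

s = 3: P(3, 7) = 28. ✓
s = 4: P(4, 5) = 25 and P(4, 6) = 36; 28 is not s-gonal.
s = 5: P(5, 4) = 22 and P(5, 5) = 35; 28 is not s-gonal.
s = 7: P(7, 3) = 18 and P(7, 4) = 34; 28 is not s-gonal.
s = 10: P(10, 3) = 27 and P(10, 4) = 52; 28 is not s-gonal.
s = 11: P(11, 2) = 11 and P(11, 3) = 30; 28 is not s-gonal.
Hits: s ∈ {3} → 1.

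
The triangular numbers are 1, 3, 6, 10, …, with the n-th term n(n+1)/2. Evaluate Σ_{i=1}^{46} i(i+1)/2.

Σ i(i+1)/2 = (Σi² + Σi) / 2 over i = 1..46.
Σi = 1081 and Σi² = 33511.
(1·33511 + 1·1081) / 2 = 34592/2 = 17296.

17296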